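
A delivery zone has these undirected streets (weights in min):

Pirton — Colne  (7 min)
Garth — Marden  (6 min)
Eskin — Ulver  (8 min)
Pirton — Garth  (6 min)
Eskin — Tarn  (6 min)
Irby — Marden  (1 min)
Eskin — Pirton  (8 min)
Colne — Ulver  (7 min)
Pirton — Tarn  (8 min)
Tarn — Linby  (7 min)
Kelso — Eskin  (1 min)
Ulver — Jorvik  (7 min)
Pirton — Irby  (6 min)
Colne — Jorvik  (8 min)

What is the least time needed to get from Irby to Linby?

Shortest distances from Irby:
Irby: 0
Marden: 1  (via Irby)
Pirton: 6  (via Irby)
Garth: 7  (via Marden)
Colne: 13  (via Pirton)
Tarn: 14  (via Pirton)
Eskin: 14  (via Pirton)
Kelso: 15  (via Eskin)
Ulver: 20  (via Colne)
Jorvik: 21  (via Colne)
Linby: 21  (via Tarn)
Shortest route: Irby → Pirton → Tarn → Linby = 21 min.

21 min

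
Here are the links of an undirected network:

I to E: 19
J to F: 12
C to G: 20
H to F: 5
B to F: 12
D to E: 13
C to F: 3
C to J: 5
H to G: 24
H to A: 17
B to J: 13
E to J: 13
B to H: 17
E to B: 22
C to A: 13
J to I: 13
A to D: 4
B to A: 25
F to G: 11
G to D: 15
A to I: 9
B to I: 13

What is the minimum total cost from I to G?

Enumerating some paths:
I - B - F - G: 13+12+11 = 36
I - J - C - F - G: 13+5+3+11 = 32
I - A - D - G: 9+4+15 = 28
I - J - F - G: 13+12+11 = 36
The minimum is 28 via I - A - D - G.

28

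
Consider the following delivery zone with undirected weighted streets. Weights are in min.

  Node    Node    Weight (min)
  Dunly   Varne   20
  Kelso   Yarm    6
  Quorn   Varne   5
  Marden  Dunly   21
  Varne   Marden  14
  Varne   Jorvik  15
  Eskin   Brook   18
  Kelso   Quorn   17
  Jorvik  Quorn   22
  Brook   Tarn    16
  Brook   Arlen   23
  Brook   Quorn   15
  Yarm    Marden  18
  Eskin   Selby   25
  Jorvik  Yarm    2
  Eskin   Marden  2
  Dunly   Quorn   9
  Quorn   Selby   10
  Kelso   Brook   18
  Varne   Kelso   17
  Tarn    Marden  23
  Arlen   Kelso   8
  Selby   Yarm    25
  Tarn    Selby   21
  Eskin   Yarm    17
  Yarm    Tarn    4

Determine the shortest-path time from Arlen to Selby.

35 min

Settle nodes by increasing distance from Arlen:
Arlen: 0
Kelso: 8  (via Arlen)
Yarm: 14  (via Kelso)
Jorvik: 16  (via Yarm)
Tarn: 18  (via Yarm)
Brook: 23  (via Arlen)
Varne: 25  (via Kelso)
Quorn: 25  (via Kelso)
Eskin: 31  (via Yarm)
Marden: 32  (via Yarm)
Dunly: 34  (via Quorn)
Selby: 35  (via Quorn)
Shortest route: Arlen–Kelso–Quorn–Selby = 35 min.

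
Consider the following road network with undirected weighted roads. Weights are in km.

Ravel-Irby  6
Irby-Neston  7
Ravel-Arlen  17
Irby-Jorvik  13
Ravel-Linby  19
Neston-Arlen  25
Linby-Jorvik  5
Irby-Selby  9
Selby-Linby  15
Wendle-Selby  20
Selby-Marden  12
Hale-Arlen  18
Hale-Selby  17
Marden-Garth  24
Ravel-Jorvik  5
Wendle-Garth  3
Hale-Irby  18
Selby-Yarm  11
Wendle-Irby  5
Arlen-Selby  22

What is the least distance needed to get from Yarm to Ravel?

26 km

Settle nodes by increasing distance from Yarm:
Yarm: 0
Selby: 11  (via Yarm)
Irby: 20  (via Selby)
Marden: 23  (via Selby)
Wendle: 25  (via Irby)
Ravel: 26  (via Irby)
Shortest route: Yarm–Selby–Irby–Ravel = 26 km.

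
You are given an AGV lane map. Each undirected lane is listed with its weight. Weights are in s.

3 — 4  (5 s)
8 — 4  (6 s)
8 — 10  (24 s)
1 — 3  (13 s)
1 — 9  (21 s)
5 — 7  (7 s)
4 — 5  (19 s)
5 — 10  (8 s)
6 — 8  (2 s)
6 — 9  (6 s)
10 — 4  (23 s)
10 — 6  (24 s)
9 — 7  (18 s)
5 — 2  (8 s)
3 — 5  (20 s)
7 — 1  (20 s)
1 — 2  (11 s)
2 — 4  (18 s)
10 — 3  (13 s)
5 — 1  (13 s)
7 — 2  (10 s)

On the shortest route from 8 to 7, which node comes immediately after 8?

6

Enumerating some paths:
8–4–5–7: 6+19+7 = 32
8–6–9–7: 2+6+18 = 26
The minimum is 26 s via 8–6–9–7.
So from 8 the first move is to 6.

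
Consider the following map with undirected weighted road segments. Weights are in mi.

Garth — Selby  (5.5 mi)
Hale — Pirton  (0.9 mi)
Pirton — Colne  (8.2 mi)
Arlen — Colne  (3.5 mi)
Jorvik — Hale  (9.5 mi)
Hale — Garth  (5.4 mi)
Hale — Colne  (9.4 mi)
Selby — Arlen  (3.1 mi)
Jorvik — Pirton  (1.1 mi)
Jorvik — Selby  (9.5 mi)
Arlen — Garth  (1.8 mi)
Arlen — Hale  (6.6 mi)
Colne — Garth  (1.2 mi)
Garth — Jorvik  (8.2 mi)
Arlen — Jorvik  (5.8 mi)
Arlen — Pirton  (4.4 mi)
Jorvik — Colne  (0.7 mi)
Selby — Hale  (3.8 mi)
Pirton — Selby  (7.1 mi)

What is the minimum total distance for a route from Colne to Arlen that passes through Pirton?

6.2 mi

Shortest Colne→Pirton: Colne–Jorvik–Pirton = 1.8
Best Pirton to Arlen: Pirton–Arlen costing 4.4
Total via Pirton: 1.8 + 4.4 = 6.2 mi.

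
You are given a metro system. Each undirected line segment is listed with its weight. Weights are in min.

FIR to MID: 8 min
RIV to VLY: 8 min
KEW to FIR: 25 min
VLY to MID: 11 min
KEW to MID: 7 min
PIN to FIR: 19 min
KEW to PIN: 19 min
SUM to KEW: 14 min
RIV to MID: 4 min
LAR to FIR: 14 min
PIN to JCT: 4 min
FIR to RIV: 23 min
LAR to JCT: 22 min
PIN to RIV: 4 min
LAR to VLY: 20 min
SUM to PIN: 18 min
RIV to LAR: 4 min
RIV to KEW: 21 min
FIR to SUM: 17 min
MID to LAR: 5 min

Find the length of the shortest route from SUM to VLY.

Shortest distances from SUM:
SUM: 0
KEW: 14  (via SUM)
FIR: 17  (via SUM)
PIN: 18  (via SUM)
MID: 21  (via KEW)
RIV: 22  (via PIN)
JCT: 22  (via PIN)
LAR: 26  (via MID)
VLY: 30  (via RIV)
Shortest route: SUM → PIN → RIV → VLY = 30 min.

30 min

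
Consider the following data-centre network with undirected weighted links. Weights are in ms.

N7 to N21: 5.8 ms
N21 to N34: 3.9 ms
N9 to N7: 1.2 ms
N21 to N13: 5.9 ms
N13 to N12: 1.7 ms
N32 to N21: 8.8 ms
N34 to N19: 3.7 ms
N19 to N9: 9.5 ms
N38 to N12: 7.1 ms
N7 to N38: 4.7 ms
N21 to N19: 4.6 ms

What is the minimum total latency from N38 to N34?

14.4 ms

Shortest distances from N38:
N38: 0
N7: 4.7  (via N38)
N9: 5.9  (via N7)
N12: 7.1  (via N38)
N13: 8.8  (via N12)
N21: 10.5  (via N7)
N34: 14.4  (via N21)
Shortest route: N38 → N7 → N21 → N34 = 14.4 ms.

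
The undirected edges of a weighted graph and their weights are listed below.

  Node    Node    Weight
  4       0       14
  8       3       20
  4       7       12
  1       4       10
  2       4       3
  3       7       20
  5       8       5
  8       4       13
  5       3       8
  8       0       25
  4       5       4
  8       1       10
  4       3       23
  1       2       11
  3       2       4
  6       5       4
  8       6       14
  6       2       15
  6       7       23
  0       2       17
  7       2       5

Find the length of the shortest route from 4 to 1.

10

Settle nodes by increasing distance from 4:
4: 0
2: 3  (via 4)
5: 4  (via 4)
3: 7  (via 2)
6: 8  (via 5)
7: 8  (via 2)
8: 9  (via 5)
1: 10  (via 4)
Shortest route: 4 → 1 = 10.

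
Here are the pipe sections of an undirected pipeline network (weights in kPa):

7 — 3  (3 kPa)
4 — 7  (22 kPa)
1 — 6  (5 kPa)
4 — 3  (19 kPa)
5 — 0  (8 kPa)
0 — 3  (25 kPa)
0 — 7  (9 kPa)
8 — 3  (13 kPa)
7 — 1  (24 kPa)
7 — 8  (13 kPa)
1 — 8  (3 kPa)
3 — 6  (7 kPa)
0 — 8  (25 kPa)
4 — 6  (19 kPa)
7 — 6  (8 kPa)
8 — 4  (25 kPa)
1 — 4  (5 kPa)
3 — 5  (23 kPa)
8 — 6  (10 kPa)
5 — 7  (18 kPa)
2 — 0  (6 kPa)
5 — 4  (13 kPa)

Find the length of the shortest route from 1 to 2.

Shortest distances from 1:
1: 0
8: 3  (via 1)
4: 5  (via 1)
6: 5  (via 1)
3: 12  (via 6)
7: 13  (via 6)
5: 18  (via 4)
0: 22  (via 7)
2: 28  (via 0)
Shortest route: 1 → 6 → 7 → 0 → 2 = 28 kPa.

28 kPa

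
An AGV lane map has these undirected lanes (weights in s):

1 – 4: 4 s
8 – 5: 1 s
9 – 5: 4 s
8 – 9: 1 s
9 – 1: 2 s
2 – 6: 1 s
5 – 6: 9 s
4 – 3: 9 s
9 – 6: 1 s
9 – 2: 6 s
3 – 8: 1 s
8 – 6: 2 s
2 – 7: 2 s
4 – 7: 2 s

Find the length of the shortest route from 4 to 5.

Settle nodes by increasing distance from 4:
4: 0
7: 2  (via 4)
1: 4  (via 4)
2: 4  (via 7)
6: 5  (via 2)
9: 6  (via 1)
8: 7  (via 6)
3: 8  (via 8)
5: 8  (via 8)
Shortest route: 4–7–2–6–8–5 = 8 s.

8 s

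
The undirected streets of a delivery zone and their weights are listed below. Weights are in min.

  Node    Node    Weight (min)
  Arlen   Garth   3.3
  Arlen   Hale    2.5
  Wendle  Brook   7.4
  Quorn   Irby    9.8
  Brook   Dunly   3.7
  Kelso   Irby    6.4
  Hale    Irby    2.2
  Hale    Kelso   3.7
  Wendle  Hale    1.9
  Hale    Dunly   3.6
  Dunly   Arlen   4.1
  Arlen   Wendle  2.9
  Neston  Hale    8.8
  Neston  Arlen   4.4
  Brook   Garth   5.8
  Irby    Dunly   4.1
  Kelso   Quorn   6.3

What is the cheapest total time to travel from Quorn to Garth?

Settle nodes by increasing distance from Quorn:
Quorn: 0
Kelso: 6.3  (via Quorn)
Irby: 9.8  (via Quorn)
Hale: 10  (via Kelso)
Wendle: 11.9  (via Hale)
Arlen: 12.5  (via Hale)
Dunly: 13.6  (via Hale)
Garth: 15.8  (via Arlen)
Shortest route: Quorn → Kelso → Hale → Arlen → Garth = 15.8 min.

15.8 min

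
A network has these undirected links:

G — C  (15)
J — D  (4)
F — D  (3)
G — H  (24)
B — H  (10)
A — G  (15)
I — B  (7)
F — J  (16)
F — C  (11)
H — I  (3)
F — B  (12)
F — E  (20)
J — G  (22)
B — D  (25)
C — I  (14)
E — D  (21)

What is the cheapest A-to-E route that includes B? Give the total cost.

81

Best A to B: A–G–H–B costing 49
Shortest B→E: B–F–E = 32
Total via B: 49 + 32 = 81.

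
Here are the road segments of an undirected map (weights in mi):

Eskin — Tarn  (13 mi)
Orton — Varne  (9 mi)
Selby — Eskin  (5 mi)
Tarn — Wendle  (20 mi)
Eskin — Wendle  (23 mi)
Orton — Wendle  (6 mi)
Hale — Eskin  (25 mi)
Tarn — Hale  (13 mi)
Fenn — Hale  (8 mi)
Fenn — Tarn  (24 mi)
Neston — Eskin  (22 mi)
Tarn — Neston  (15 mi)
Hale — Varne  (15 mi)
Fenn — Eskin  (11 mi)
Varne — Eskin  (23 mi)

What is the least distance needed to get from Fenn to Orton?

Candidate routes:
Fenn → Eskin → Wendle → Orton: 11+23+6 = 40
Fenn → Hale → Varne → Orton: 8+15+9 = 32
The minimum is 32 mi via Fenn → Hale → Varne → Orton.

32 mi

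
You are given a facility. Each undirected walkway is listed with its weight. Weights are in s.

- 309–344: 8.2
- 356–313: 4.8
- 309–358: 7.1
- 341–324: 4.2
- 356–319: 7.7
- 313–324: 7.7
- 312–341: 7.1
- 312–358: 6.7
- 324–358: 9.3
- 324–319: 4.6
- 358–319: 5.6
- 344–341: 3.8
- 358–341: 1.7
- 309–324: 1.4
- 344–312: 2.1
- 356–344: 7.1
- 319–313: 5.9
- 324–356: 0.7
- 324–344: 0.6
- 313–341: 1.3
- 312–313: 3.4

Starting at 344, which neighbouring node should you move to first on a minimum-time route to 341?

341

Enumerating some paths:
344 - 341: 3.8 = 3.8
344 - 324 - 341: 0.6+4.2 = 4.8
344 - 324 - 356 - 313 - 341: 0.6+0.7+4.8+1.3 = 7.4
344 - 312 - 313 - 341: 2.1+3.4+1.3 = 6.8
Cheapest is 344 - 341 at 3.8 s.
So from 344 the first move is to 341.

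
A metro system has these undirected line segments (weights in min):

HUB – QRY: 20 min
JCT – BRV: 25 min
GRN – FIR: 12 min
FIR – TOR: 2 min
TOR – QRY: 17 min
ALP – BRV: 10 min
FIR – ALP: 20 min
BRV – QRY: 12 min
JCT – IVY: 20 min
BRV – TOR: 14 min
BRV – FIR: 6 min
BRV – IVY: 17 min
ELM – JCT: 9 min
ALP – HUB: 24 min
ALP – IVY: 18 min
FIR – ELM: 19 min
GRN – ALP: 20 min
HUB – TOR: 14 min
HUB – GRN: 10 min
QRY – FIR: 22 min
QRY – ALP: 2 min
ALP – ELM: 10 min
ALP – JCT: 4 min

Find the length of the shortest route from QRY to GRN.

Compare a few routes:
QRY → BRV → FIR → GRN: 12+6+12 = 30
QRY → ALP → GRN: 2+20 = 22
The minimum is 22 min via QRY → ALP → GRN.

22 min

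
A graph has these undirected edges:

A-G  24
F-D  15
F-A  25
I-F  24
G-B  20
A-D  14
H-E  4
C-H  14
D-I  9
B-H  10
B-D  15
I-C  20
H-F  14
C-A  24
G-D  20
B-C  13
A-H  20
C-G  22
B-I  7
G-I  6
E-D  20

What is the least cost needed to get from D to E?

20

Running Dijkstra from D:
D: 0
I: 9  (via D)
A: 14  (via D)
B: 15  (via D)
F: 15  (via D)
G: 15  (via I)
E: 20  (via D)
Shortest route: D–E = 20.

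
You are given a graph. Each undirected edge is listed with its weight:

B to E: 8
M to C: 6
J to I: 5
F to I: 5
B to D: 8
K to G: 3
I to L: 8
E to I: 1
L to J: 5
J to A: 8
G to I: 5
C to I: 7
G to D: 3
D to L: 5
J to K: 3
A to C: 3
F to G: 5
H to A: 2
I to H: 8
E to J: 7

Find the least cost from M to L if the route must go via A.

Best M to A: M–C–A costing 9
Best A to L: A–J–L costing 13
Total via A: 9 + 13 = 22.

22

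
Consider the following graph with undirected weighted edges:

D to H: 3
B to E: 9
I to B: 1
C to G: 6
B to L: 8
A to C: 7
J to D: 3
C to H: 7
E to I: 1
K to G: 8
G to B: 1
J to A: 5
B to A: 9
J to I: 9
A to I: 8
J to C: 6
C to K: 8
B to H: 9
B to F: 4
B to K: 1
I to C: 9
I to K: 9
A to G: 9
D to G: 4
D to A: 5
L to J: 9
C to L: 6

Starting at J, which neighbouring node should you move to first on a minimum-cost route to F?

D

Compare a few routes:
J - I - B - F: 9+1+4 = 14
J - D - G - B - F: 3+4+1+4 = 12
The minimum is 12 via J - D - G - B - F.
So from J the first move is to D.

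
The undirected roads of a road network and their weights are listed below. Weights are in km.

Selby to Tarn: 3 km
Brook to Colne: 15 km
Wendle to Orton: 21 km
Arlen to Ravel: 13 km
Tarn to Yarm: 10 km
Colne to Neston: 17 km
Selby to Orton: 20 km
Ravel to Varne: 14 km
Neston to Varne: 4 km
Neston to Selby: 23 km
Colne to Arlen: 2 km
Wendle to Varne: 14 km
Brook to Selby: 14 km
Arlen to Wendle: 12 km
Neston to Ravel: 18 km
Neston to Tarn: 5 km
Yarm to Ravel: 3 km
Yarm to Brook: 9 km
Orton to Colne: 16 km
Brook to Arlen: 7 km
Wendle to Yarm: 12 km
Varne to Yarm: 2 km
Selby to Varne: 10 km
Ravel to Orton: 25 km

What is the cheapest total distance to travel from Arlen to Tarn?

Running Dijkstra from Arlen:
Arlen: 0
Colne: 2  (via Arlen)
Brook: 7  (via Arlen)
Wendle: 12  (via Arlen)
Ravel: 13  (via Arlen)
Yarm: 16  (via Brook)
Orton: 18  (via Colne)
Varne: 18  (via Yarm)
Neston: 19  (via Colne)
Selby: 21  (via Brook)
Tarn: 24  (via Neston)
Shortest route: Arlen → Colne → Neston → Tarn = 24 km.

24 km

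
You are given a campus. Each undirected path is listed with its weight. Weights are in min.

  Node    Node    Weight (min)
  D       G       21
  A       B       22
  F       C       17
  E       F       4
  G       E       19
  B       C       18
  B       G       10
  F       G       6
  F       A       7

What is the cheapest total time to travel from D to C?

44 min

Shortest distances from D:
D: 0
G: 21  (via D)
F: 27  (via G)
B: 31  (via G)
E: 31  (via F)
A: 34  (via F)
C: 44  (via F)
Shortest route: D–G–F–C = 44 min.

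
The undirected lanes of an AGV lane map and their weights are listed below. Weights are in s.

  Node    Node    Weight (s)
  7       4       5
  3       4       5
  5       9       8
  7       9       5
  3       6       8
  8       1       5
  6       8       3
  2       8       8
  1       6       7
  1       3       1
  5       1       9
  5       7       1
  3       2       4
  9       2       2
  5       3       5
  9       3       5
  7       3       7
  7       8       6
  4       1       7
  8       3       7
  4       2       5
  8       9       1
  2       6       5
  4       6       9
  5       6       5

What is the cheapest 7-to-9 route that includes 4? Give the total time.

12 s

Best 7 to 4: 7–4 costing 5
Best 4 to 9: 4–2–9 costing 7
Total via 4: 5 + 7 = 12 s.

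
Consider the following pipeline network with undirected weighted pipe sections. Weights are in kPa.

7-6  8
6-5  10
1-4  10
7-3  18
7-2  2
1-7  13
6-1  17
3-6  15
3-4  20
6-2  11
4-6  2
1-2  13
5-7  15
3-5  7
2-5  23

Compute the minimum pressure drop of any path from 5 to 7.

15 kPa

Enumerating some paths:
5–6–2–7: 10+11+2 = 23
5–6–7: 10+8 = 18
5–7: 15 = 15
The minimum is 15 kPa via 5–7.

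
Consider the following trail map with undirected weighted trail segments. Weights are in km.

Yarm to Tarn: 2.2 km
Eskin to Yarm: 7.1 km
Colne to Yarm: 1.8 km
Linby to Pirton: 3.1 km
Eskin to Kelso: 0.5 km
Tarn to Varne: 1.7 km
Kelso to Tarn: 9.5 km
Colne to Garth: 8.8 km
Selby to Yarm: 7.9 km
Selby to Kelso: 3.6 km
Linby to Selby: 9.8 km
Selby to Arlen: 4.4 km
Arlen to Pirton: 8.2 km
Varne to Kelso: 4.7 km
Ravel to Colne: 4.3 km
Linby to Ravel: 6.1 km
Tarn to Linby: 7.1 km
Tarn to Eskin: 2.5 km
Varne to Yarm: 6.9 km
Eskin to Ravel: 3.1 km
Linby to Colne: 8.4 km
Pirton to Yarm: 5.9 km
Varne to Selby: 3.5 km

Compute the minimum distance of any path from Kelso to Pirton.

11.1 km

Candidate routes:
Kelso–Eskin–Tarn–Yarm–Pirton: 0.5+2.5+2.2+5.9 = 11.1
Kelso–Eskin–Ravel–Linby–Pirton: 0.5+3.1+6.1+3.1 = 12.8
The minimum is 11.1 km via Kelso–Eskin–Tarn–Yarm–Pirton.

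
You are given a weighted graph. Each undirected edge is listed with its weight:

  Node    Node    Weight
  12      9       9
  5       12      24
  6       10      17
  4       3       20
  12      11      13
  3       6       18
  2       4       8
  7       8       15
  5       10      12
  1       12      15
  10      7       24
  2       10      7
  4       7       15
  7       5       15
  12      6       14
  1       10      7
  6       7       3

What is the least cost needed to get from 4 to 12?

Settle nodes by increasing distance from 4:
4: 0
2: 8  (via 4)
7: 15  (via 4)
10: 15  (via 2)
6: 18  (via 7)
3: 20  (via 4)
1: 22  (via 10)
5: 27  (via 10)
8: 30  (via 7)
12: 32  (via 6)
Shortest route: 4–7–6–12 = 32.

32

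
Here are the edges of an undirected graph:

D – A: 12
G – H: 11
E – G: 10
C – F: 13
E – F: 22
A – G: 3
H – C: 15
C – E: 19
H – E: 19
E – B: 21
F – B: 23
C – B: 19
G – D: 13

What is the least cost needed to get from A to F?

Settle nodes by increasing distance from A:
A: 0
G: 3  (via A)
D: 12  (via A)
E: 13  (via G)
H: 14  (via G)
C: 29  (via H)
B: 34  (via E)
F: 35  (via E)
Shortest route: A → G → E → F = 35.

35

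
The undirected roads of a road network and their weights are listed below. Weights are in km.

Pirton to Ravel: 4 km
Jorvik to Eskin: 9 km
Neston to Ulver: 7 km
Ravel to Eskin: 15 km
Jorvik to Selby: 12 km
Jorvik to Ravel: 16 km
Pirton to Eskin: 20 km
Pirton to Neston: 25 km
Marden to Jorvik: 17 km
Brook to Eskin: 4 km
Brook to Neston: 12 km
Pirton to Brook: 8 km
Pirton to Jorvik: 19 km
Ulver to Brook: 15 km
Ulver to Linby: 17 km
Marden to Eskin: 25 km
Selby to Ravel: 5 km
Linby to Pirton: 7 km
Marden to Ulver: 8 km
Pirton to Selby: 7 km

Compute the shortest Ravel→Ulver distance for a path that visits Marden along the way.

41 km

Shortest Ravel→Marden: Ravel–Jorvik–Marden = 33
Best Marden to Ulver: Marden–Ulver costing 8
Total via Marden: 33 + 8 = 41 km.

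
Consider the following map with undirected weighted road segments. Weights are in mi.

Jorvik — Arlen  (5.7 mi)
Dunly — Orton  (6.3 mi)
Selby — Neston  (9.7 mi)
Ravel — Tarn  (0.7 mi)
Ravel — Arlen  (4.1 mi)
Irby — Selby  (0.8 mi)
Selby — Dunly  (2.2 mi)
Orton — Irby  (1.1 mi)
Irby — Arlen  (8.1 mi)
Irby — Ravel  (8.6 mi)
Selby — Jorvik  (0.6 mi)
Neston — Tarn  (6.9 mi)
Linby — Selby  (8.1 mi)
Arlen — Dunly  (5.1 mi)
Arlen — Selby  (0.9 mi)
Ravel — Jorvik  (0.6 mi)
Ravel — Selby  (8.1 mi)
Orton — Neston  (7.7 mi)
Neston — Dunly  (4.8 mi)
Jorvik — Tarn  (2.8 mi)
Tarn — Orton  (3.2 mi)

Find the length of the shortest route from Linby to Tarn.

10 mi

Candidate routes:
Linby - Selby - Arlen - Ravel - Tarn: 8.1+0.9+4.1+0.7 = 13.8
Linby - Selby - Irby - Orton - Tarn: 8.1+0.8+1.1+3.2 = 13.2
Linby - Selby - Jorvik - Tarn: 8.1+0.6+2.8 = 11.5
Linby - Selby - Jorvik - Ravel - Tarn: 8.1+0.6+0.6+0.7 = 10
The minimum is 10 mi via Linby - Selby - Jorvik - Ravel - Tarn.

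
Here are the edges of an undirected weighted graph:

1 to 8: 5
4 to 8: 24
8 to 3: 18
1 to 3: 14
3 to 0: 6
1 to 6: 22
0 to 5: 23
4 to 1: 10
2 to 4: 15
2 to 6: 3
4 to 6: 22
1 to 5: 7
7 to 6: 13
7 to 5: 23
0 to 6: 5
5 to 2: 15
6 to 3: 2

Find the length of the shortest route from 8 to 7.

33

Compare a few routes:
8 - 1 - 3 - 6 - 7: 5+14+2+13 = 34
8 - 3 - 6 - 7: 18+2+13 = 33
Cheapest is 8 - 3 - 6 - 7 at 33.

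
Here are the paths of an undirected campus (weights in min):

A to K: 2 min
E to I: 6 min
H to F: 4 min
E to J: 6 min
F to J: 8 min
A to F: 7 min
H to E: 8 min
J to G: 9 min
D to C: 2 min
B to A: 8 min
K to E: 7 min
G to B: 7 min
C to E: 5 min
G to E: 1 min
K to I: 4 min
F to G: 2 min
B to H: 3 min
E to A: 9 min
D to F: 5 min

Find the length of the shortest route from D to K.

14 min

Enumerating some paths:
D–F–G–E–K: 5+2+1+7 = 15
D–C–E–K: 2+5+7 = 14
The minimum is 14 min via D–C–E–K.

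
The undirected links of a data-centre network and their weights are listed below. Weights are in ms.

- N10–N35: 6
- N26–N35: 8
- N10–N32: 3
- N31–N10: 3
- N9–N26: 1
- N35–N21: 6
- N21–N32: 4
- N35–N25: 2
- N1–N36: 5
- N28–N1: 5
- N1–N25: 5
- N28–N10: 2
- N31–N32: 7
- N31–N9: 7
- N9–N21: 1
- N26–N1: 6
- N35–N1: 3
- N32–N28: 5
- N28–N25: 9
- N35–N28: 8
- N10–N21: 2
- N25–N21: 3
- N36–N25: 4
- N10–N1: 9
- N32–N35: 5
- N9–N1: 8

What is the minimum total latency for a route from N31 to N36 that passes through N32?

17 ms

Shortest N31→N32: N31 → N10 → N32 = 6
Shortest N32→N36: N32 → N21 → N25 → N36 = 11
Total via N32: 6 + 11 = 17 ms.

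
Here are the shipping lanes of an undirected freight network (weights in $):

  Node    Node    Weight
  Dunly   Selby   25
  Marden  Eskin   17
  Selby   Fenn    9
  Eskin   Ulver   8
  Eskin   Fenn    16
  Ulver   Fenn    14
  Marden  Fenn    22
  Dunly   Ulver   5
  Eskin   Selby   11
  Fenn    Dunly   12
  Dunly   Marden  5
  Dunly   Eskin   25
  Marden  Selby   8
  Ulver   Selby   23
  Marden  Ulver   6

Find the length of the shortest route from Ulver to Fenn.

$14

Enumerating some paths:
Ulver → Fenn: 14 = 14
Ulver → Dunly → Fenn: 5+12 = 17
Cheapest is Ulver → Fenn at $14.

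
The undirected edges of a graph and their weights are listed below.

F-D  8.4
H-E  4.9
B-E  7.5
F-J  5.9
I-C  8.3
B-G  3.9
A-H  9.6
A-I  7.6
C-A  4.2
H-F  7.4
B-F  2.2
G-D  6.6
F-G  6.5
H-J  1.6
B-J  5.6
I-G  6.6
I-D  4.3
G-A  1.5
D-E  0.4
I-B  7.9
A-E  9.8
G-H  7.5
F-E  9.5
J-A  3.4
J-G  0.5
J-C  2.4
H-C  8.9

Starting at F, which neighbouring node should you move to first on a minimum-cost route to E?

D

Candidate routes:
F - D - E: 8.4+0.4 = 8.8
F - B - E: 2.2+7.5 = 9.7
F - E: 9.5 = 9.5
Cheapest is F - D - E at 8.8.
So from F the first move is to D.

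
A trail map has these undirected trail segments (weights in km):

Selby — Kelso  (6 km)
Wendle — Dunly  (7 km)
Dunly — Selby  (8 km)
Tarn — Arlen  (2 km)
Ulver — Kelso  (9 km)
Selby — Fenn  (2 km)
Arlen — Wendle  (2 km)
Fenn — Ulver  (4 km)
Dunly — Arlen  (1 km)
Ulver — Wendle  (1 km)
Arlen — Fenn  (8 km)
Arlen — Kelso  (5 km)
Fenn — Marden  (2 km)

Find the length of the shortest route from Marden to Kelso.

10 km

Candidate routes:
Marden–Fenn–Arlen–Kelso: 2+8+5 = 15
Marden–Fenn–Selby–Kelso: 2+2+6 = 10
Marden–Fenn–Ulver–Kelso: 2+4+9 = 15
Marden–Fenn–Ulver–Wendle–Arlen–Kelso: 2+4+1+2+5 = 14
Cheapest is Marden–Fenn–Selby–Kelso at 10 km.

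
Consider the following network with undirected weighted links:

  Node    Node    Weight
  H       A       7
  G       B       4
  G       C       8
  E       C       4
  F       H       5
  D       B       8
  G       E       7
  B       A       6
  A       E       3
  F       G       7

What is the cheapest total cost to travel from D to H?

Compare a few routes:
D - B - G - E - A - H: 8+4+7+3+7 = 29
D - B - G - F - H: 8+4+7+5 = 24
D - B - A - H: 8+6+7 = 21
The minimum is 21 via D - B - A - H.

21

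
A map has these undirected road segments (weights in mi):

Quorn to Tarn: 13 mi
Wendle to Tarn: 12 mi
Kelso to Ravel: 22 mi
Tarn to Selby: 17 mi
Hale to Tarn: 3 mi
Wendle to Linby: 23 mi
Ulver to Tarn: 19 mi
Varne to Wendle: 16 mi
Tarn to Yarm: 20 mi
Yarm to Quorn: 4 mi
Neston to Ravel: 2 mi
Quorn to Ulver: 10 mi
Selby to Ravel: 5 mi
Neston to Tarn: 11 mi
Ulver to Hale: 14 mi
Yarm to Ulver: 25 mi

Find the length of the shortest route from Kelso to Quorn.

48 mi

Compare a few routes:
Kelso → Ravel → Selby → Tarn → Quorn: 22+5+17+13 = 57
Kelso → Ravel → Neston → Tarn → Quorn: 22+2+11+13 = 48
Cheapest is Kelso → Ravel → Neston → Tarn → Quorn at 48 mi.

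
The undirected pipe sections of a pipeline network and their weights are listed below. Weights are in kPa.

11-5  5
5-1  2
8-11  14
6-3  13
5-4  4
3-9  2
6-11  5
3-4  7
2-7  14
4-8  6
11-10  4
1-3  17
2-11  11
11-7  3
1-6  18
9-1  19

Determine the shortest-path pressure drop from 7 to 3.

Enumerating some paths:
7 - 11 - 5 - 1 - 3: 3+5+2+17 = 27
7 - 11 - 6 - 3: 3+5+13 = 21
7 - 11 - 5 - 4 - 3: 3+5+4+7 = 19
Cheapest is 7 - 11 - 5 - 4 - 3 at 19 kPa.

19 kPa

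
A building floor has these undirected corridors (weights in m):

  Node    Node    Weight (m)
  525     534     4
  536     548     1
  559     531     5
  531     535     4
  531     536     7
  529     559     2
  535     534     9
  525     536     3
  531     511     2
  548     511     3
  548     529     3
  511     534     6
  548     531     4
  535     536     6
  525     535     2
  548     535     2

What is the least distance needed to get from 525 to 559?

9 m

Candidate routes:
525 - 535 - 531 - 559: 2+4+5 = 11
525 - 535 - 548 - 529 - 559: 2+2+3+2 = 9
Cheapest is 525 - 535 - 548 - 529 - 559 at 9 m.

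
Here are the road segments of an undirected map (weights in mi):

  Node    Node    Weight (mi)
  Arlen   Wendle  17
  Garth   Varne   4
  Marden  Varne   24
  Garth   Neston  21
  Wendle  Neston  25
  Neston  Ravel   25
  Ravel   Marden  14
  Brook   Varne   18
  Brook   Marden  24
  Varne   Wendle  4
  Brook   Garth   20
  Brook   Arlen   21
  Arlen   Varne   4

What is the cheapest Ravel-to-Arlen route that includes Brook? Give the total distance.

59 mi

Best Ravel to Brook: Ravel → Marden → Brook costing 38
Best Brook to Arlen: Brook → Arlen costing 21
Total via Brook: 38 + 21 = 59 mi.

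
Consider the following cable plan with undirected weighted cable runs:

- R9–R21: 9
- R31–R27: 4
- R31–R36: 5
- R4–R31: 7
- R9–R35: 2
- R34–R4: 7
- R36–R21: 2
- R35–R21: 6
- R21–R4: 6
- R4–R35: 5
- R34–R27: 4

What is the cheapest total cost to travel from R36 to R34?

Enumerating some paths:
R36 → R21 → R4 → R34: 2+6+7 = 15
R36 → R31 → R4 → R34: 5+7+7 = 19
R36 → R31 → R27 → R34: 5+4+4 = 13
Cheapest is R36 → R31 → R27 → R34 at 13.

13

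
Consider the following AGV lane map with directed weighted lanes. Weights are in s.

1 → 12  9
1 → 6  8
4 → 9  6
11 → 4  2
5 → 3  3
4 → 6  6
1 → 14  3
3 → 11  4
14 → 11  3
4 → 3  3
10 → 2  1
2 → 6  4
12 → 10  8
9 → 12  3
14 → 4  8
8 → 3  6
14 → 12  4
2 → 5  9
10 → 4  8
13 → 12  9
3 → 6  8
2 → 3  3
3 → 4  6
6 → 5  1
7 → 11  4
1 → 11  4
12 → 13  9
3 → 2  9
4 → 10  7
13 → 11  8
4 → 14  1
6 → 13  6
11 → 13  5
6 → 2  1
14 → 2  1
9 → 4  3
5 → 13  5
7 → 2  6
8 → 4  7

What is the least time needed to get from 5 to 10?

16 s

Settle nodes by increasing distance from 5:
5: 0
3: 3  (via 5)
13: 5  (via 5)
11: 7  (via 3)
4: 9  (via 3)
14: 10  (via 4)
2: 11  (via 14)
6: 11  (via 3)
12: 14  (via 13)
9: 15  (via 4)
10: 16  (via 4)
Shortest route: 5–3–4–10 = 16 s.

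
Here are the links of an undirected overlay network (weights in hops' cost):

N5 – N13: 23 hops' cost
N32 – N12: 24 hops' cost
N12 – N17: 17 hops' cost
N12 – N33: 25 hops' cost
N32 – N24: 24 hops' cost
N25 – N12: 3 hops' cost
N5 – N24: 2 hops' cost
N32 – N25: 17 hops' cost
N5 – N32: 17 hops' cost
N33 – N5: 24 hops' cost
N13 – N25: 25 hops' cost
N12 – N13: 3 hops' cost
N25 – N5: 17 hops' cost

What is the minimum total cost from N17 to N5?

37 hops' cost

Candidate routes:
N17–N12–N13–N5: 17+3+23 = 43
N17–N12–N25–N32–N5: 17+3+17+17 = 54
N17–N12–N32–N5: 17+24+17 = 58
N17–N12–N25–N5: 17+3+17 = 37
Cheapest is N17–N12–N25–N5 at 37 hops' cost.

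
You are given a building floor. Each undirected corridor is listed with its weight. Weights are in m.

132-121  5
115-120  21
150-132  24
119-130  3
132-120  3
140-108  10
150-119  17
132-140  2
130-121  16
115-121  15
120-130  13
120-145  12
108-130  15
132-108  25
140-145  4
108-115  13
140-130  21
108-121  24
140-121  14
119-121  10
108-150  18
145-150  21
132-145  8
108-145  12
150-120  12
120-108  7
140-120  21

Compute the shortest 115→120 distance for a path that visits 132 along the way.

23 m

Shortest 115→132: 115 → 121 → 132 = 20
Shortest 132→120: 132 → 120 = 3
Total via 132: 20 + 3 = 23 m.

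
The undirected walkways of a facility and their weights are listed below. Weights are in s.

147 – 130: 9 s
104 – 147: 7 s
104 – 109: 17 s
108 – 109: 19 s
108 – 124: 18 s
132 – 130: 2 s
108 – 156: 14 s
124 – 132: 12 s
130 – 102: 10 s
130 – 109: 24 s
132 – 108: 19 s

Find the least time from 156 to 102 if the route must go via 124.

56 s

Best 156 to 124: 156–108–124 costing 32
Shortest 124→102: 124–132–130–102 = 24
Total via 124: 32 + 24 = 56 s.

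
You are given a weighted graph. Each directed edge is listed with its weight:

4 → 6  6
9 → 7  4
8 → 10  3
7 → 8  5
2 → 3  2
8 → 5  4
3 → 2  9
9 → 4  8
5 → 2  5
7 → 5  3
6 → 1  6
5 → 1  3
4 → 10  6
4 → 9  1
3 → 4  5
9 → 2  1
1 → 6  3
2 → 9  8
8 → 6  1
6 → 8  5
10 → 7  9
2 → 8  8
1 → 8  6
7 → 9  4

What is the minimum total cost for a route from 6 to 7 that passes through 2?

26

Shortest 6→2: 6–8–5–2 = 14
Shortest 2→7: 2–9–7 = 12
Total via 2: 14 + 12 = 26.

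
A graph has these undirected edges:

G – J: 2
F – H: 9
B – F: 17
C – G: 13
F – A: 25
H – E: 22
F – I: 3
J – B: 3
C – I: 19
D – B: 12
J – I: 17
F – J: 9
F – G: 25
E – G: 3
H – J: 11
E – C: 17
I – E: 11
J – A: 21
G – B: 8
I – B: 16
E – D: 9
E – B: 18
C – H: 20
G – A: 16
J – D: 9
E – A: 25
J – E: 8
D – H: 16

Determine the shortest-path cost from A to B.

Candidate routes:
A → G → B: 16+8 = 24
A → G → J → B: 16+2+3 = 21
A → J → B: 21+3 = 24
A → G → E → J → B: 16+3+8+3 = 30
Cheapest is A → G → J → B at 21.

21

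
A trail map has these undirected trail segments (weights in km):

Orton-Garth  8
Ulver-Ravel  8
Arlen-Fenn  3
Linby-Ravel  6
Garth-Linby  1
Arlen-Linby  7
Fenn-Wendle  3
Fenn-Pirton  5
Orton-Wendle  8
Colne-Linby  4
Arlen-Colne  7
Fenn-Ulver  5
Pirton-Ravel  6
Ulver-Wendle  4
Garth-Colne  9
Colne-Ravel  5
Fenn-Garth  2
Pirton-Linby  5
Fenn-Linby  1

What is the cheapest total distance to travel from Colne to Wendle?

Enumerating some paths:
Colne → Linby → Garth → Fenn → Wendle: 4+1+2+3 = 10
Colne → Arlen → Fenn → Wendle: 7+3+3 = 13
Colne → Linby → Fenn → Wendle: 4+1+3 = 8
The minimum is 8 km via Colne → Linby → Fenn → Wendle.

8 km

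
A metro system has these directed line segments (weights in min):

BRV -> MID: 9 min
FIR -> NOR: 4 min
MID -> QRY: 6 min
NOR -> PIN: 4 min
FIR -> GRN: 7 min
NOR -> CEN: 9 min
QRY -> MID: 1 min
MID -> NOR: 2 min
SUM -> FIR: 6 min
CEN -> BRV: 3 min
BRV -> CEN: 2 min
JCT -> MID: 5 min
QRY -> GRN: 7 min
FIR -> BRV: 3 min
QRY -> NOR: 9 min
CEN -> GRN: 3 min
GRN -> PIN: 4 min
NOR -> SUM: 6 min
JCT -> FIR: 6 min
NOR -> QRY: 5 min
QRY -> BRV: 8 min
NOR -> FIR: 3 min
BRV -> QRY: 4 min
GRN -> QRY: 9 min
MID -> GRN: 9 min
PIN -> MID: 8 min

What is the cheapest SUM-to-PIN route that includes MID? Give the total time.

20 min

Best SUM to MID: SUM–FIR–BRV–QRY–MID costing 14
Best MID to PIN: MID–NOR–PIN costing 6
Total via MID: 14 + 6 = 20 min.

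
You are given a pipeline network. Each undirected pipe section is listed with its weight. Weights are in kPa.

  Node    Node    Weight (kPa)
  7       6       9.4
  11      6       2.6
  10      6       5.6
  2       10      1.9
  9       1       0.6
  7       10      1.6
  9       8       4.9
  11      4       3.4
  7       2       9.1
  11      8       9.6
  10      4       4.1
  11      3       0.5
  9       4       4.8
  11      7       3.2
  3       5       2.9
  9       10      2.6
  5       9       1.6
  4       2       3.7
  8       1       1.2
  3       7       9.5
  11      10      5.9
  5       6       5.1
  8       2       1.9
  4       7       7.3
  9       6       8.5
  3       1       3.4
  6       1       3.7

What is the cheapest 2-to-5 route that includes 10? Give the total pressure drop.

Shortest 2→10: 2–10 = 1.9
Best 10 to 5: 10–9–5 costing 4.2
Total via 10: 1.9 + 4.2 = 6.1 kPa.

6.1 kPa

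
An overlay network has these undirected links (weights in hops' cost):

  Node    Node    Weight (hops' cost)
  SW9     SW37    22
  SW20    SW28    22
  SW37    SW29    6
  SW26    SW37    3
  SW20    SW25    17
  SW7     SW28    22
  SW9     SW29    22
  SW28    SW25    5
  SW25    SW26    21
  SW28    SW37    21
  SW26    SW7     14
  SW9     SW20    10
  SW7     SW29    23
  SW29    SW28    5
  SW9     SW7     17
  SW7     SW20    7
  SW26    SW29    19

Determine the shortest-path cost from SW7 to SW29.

23 hops' cost

Candidate routes:
SW7 - SW29: 23 = 23
SW7 - SW26 - SW29: 14+19 = 33
SW7 - SW28 - SW29: 22+5 = 27
Cheapest is SW7 - SW29 at 23 hops' cost.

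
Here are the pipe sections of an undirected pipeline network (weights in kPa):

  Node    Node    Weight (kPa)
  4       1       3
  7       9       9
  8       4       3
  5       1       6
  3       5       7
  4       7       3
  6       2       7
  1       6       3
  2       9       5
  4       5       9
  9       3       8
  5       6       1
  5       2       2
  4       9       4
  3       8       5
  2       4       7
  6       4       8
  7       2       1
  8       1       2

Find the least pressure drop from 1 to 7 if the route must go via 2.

7 kPa

Best 1 to 2: 1–6–5–2 costing 6
Best 2 to 7: 2–7 costing 1
Total via 2: 6 + 1 = 7 kPa.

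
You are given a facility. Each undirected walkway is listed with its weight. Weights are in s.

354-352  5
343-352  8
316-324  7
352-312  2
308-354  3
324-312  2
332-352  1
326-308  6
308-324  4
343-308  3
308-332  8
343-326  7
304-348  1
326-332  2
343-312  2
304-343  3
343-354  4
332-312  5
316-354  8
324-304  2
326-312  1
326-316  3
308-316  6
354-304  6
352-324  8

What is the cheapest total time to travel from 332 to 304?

7 s

Enumerating some paths:
332–326–312–343–304: 2+1+2+3 = 8
332–352–312–343–304: 1+2+2+3 = 8
332–312–324–304: 5+2+2 = 9
332–352–312–324–304: 1+2+2+2 = 7
The minimum is 7 s via 332–352–312–324–304.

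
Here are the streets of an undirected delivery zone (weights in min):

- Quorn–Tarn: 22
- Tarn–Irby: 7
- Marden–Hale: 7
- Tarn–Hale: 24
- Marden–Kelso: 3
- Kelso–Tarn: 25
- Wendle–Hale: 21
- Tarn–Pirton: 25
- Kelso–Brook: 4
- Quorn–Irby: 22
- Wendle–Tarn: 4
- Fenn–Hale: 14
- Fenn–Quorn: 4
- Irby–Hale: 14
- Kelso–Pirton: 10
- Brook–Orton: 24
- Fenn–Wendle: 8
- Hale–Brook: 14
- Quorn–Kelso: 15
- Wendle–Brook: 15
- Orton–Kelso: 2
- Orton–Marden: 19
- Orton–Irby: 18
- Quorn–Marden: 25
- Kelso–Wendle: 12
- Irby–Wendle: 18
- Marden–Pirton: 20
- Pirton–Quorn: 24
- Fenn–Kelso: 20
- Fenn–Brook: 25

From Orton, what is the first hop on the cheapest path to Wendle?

Enumerating some paths:
Orton–Kelso–Brook–Wendle: 2+4+15 = 21
Orton–Kelso–Quorn–Fenn–Wendle: 2+15+4+8 = 29
Orton–Kelso–Wendle: 2+12 = 14
Orton–Irby–Tarn–Wendle: 18+7+4 = 29
Cheapest is Orton–Kelso–Wendle at 14 min.
So from Orton the first move is to Kelso.

Kelso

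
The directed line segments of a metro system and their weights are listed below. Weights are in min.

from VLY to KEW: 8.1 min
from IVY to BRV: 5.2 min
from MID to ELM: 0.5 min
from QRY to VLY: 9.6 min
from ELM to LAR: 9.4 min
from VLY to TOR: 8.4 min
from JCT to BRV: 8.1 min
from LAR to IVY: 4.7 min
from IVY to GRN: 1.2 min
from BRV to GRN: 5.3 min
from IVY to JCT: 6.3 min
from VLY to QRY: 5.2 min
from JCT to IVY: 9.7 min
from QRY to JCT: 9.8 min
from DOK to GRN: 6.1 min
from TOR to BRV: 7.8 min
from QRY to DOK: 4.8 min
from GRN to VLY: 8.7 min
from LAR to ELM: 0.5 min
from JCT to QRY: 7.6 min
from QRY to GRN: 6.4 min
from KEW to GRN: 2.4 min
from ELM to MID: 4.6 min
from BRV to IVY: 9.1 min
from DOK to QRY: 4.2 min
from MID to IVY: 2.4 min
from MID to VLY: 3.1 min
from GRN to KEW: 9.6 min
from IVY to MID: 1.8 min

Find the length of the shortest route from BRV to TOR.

22.4 min

Settle nodes by increasing distance from BRV:
BRV: 0
GRN: 5.3  (via BRV)
IVY: 9.1  (via BRV)
MID: 10.9  (via IVY)
ELM: 11.4  (via MID)
VLY: 14  (via GRN)
KEW: 14.9  (via GRN)
JCT: 15.4  (via IVY)
QRY: 19.2  (via VLY)
LAR: 20.8  (via ELM)
TOR: 22.4  (via VLY)
Shortest route: BRV → GRN → VLY → TOR = 22.4 min.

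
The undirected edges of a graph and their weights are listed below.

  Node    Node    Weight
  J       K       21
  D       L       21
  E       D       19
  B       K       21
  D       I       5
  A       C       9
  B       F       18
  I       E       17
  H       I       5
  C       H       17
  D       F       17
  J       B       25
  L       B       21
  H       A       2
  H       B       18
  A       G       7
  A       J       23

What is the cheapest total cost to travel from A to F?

29

Running Dijkstra from A:
A: 0
H: 2  (via A)
G: 7  (via A)
I: 7  (via H)
C: 9  (via A)
D: 12  (via I)
B: 20  (via H)
J: 23  (via A)
E: 24  (via I)
F: 29  (via D)
Shortest route: A → H → I → D → F = 29.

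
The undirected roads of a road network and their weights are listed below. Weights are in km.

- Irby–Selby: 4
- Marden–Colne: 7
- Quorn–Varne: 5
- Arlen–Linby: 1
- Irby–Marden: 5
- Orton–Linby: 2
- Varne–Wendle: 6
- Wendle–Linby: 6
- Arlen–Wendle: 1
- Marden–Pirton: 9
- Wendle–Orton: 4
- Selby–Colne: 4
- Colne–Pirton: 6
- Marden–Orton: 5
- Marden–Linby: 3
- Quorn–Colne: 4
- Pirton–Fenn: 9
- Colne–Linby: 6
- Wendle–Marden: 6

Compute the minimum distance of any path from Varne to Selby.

13 km

Settle nodes by increasing distance from Varne:
Varne: 0
Quorn: 5  (via Varne)
Wendle: 6  (via Varne)
Arlen: 7  (via Wendle)
Linby: 8  (via Arlen)
Colne: 9  (via Quorn)
Orton: 10  (via Wendle)
Marden: 11  (via Linby)
Selby: 13  (via Colne)
Shortest route: Varne → Quorn → Colne → Selby = 13 km.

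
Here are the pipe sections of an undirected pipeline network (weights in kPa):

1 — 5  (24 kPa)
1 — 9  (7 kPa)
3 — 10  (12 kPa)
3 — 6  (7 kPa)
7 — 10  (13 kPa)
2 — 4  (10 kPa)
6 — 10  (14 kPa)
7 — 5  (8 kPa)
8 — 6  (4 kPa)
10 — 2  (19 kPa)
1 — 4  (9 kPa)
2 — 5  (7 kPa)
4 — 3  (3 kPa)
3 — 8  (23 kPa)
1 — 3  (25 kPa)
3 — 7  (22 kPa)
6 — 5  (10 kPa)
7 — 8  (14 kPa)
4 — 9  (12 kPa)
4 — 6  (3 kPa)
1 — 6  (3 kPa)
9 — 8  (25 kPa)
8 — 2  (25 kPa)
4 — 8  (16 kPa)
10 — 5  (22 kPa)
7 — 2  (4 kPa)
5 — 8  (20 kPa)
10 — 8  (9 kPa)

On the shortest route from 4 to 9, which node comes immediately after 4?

Candidate routes:
4–3–6–1–9: 3+7+3+7 = 20
4–6–1–9: 3+3+7 = 13
4–1–9: 9+7 = 16
4–9: 12 = 12
The minimum is 12 kPa via 4–9.
So from 4 the first move is to 9.

9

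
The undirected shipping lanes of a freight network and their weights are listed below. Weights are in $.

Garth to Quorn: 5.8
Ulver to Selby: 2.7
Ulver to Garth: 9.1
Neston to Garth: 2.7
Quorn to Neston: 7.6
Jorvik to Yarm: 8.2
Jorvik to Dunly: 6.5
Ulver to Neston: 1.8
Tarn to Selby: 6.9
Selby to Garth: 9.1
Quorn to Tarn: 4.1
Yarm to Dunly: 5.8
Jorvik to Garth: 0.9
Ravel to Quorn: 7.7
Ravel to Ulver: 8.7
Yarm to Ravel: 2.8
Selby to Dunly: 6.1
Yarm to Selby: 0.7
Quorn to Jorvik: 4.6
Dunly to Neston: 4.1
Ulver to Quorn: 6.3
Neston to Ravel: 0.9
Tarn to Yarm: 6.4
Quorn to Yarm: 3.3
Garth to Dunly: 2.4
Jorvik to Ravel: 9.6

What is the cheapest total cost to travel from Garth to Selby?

$7.1

Candidate routes:
Garth → Neston → Ravel → Yarm → Selby: 2.7+0.9+2.8+0.7 = 7.1
Garth → Neston → Ulver → Selby: 2.7+1.8+2.7 = 7.2
The minimum is $7.1 via Garth → Neston → Ravel → Yarm → Selby.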